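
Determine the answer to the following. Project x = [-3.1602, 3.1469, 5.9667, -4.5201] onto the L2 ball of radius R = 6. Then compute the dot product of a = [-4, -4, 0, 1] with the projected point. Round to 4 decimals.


Step 1: Compute ||x|| (intermediates to 6 decimals).
||x|| = sqrt((-3.1602)^2 + 3.1469^2 + 5.9667^2 + (-4.5201)^2) = 8.713361
Step 2: Project.
Since ||x|| > R, scale = R/||x|| = 6/8.713361 = 0.688598, proj(x) = scale * x
proj(x) = [-2.176107, 2.166949, 4.108658, -3.112532]
Step 3: Dot product.
a^T * proj(x) = -4*(-2.176107) - 4*2.166949 + 0*4.108658 + 1*(-3.112532) = -3.0759


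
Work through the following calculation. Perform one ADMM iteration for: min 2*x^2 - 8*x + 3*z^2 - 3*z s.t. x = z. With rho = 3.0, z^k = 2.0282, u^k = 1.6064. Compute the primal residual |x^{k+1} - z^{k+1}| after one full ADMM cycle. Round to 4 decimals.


ADMM iteration with rho = 3.0, z^k = 2.0282, u^k = 1.6064
Step 1: x-update.
Minimize 2*x^2 - 8*x + (3.0/2)*(x - 2.0282 + 1.6064)^2
FOC: (2*2 + 3.0)*x = 8 + 3.0*(2.0282 - 1.6064)
x^{k+1} = 1.3236
Step 2: z-update.
Minimize 3*z^2 - 3*z + (3.0/2)*(1.3236 - z + 1.6064)^2
FOC: (2*3 + 3.0)*z = 3 + 3.0*(1.3236 + 1.6064)
z^{k+1} = 1.31
Step 3: u-update.
u^{k+1} = 1.6064 + 1.3236 - 1.31 = 1.62
Step 4: Primal residual = |1.3236 - 1.31| = 0.0136


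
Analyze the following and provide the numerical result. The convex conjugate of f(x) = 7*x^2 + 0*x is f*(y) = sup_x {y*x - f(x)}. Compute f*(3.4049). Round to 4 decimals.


f*(y) = sup_x {y*x - a*x^2 - b*x} = sup_x {(y-b)*x - a*x^2}
FOC: (y - b) - 2a*x = 0 => x* = (y - b)/(2a)
x* = (3.4049 - 0)/(2*7) = 0.2432
f*(3.4049) = (y-b)^2/(4a) = (3.4049 - 0)^2/(4*7)
= 11.5933/28 = 0.414


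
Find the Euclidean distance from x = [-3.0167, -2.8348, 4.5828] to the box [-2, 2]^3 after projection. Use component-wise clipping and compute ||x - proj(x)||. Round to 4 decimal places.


Project each component onto [-2, 2].
clip(-3.0167) = -2.0, clip(-2.8348) = -2.0, clip(4.5828) = 2.0
Projection = [-2.0, -2.0, 2.0]
Squared diffs: [1.0337, 0.6969, 6.6709]
Distance = sqrt(8.4015) = 2.8985


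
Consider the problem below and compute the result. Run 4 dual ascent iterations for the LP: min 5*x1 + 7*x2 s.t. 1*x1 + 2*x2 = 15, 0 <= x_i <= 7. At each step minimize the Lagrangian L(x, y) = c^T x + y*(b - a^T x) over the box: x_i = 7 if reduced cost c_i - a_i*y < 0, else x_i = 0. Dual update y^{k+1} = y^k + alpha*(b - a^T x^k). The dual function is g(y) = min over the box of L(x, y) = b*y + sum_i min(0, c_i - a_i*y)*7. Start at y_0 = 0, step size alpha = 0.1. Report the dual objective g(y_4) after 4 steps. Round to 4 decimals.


Dual ascent for LP: min 5*x1 + 7*x2, 1*x1 + 2*x2 = 15, 0 <= x_i <= 7
Step 1: y^k = 0.0, reduced costs: (5.0, 7.0)
  x^k = (0.0, 0.0), subgradient = b - a^T x = 15.0
  y^{k+1} = 0.0 + 0.1*15.0 = 1.5
Step 2: y^k = 1.5, reduced costs: (3.5, 4.0)
  x^k = (0.0, 0.0), subgradient = b - a^T x = 15.0
  y^{k+1} = 1.5 + 0.1*15.0 = 3.0
Step 3: y^k = 3.0, reduced costs: (2.0, 1.0)
  x^k = (0.0, 0.0), subgradient = b - a^T x = 15.0
  y^{k+1} = 3.0 + 0.1*15.0 = 4.5
Step 4: y^k = 4.5, reduced costs: (0.5, -2.0)
  x^k = (0.0, 7.0), subgradient = b - a^T x = 1.0
  y^{k+1} = 4.5 + 0.1*1.0 = 4.6
Dual objective at y_4 = 4.6: reduced costs (0.4, -2.2), box minimizer x = (0.0, 7.0)
g(y_4) = b*y + (c1 - a1*y)*x1 + (c2 - a2*y)*x2 = 15*4.6 + 0.4*0.0 + (-2.2)*7.0 = 69.0 + 0.0 - 15.4 = 53.6


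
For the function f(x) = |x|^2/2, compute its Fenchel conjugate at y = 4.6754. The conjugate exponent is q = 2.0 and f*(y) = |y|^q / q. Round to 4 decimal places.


The conjugate exponent q satisfies 1/p + 1/q = 1.
p = 2, so q = 2/(2 - 1) = 2.0
|y|^q = 4.6754^2.0 = 21.8594
f*(4.6754) = 21.8594 / 2.0 = 10.9297


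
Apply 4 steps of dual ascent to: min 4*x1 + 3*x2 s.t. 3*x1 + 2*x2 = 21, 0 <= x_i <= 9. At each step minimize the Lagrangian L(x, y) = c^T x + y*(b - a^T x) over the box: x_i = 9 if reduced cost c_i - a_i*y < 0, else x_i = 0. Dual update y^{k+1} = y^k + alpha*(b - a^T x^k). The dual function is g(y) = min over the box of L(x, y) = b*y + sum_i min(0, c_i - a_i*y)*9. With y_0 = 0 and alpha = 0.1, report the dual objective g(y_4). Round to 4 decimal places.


Dual ascent for LP: min 4*x1 + 3*x2, 3*x1 + 2*x2 = 21, 0 <= x_i <= 9
Step 1: y^k = 0.0, reduced costs: (4.0, 3.0)
  x^k = (0.0, 0.0), subgradient = b - a^T x = 21.0
  y^{k+1} = 0.0 + 0.1*21.0 = 2.1
Step 2: y^k = 2.1, reduced costs: (-2.3, -1.2)
  x^k = (9.0, 9.0), subgradient = b - a^T x = -24.0
  y^{k+1} = 2.1 + 0.1*-24.0 = -0.3
Step 3: y^k = -0.3, reduced costs: (4.9, 3.6)
  x^k = (0.0, 0.0), subgradient = b - a^T x = 21.0
  y^{k+1} = -0.3 + 0.1*21.0 = 1.8
Step 4: y^k = 1.8, reduced costs: (-1.4, -0.6)
  x^k = (9.0, 9.0), subgradient = b - a^T x = -24.0
  y^{k+1} = 1.8 + 0.1*-24.0 = -0.6
Dual objective at y_4 = -0.6: reduced costs (5.8, 4.2), box minimizer x = (0.0, 0.0)
g(y_4) = b*y + (c1 - a1*y)*x1 + (c2 - a2*y)*x2 = 21*(-0.6) + 5.8*0.0 + 4.2*0.0 = -12.6 + 0.0 + 0.0 = -12.6


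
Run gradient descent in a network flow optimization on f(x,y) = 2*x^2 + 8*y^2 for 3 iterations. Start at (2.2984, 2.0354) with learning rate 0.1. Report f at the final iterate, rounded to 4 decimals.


Gradient descent on f(x,y) = 2*x^2 + 8*y^2.
Starting point: (2.2984, 2.0354), alpha = 0.1
Step 1: grad_x = 2*2*2.2984 = 9.1936, grad_y = 2*8*2.0354 = 32.5664
  x_1 = 2.2984 - 0.1*9.1936 = 1.379
  y_1 = 2.0354 - 0.1*32.5664 = -1.2212
Step 2: grad_x = 2*2*1.379 = 5.5162, grad_y = 2*8*-1.2212 = -19.5398
  x_2 = 1.379 - 0.1*5.5162 = 0.8274
  y_2 = -1.2212 - 0.1*-19.5398 = 0.7327
Step 3: grad_x = 2*2*0.8274 = 3.3097, grad_y = 2*8*0.7327 = 11.7239
  x_3 = 0.8274 - 0.1*3.3097 = 0.4965
  y_3 = 0.7327 - 0.1*11.7239 = -0.4396
f(0.4965, -0.4396) = 2*0.4965^2 + 8*(-0.4396)^2 = 2.0392


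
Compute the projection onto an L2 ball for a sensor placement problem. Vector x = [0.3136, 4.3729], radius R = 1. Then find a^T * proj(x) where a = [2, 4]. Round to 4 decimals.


Step 1: Compute ||x|| (intermediates to 6 decimals).
||x|| = sqrt(0.3136^2 + 4.3729^2) = 4.38413
Step 2: Project.
Since ||x|| > R, scale = R/||x|| = 1/4.38413 = 0.228095, proj(x) = scale * x
proj(x) = [0.071531, 0.997437]
Step 3: Dot product.
a^T * proj(x) = 2*0.071531 + 4*0.997437 = 4.1328


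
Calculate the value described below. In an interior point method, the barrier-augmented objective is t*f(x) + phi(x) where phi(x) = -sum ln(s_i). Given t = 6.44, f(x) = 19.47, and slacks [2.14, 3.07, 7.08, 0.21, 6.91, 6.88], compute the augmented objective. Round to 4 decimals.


Step 1: Compute log-barrier.
ln values: [0.7608, 1.1217, 1.9573, -1.5606, 1.933, 1.9286]
phi = -(0.7608 + 1.1217 + 1.9573 - 1.5606 + 1.933 + 1.9286) = -6.1407
Step 2: Compute augmented objective.
t*f(x) = 6.44*19.47 = 125.3868
Total = 125.3868 - 6.1407 = 119.2461


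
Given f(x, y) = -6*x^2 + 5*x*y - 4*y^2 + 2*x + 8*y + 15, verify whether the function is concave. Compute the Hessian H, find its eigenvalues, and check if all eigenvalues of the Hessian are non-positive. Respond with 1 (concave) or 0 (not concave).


The Hessian of f(x,y) = -6*x^2 + 5*x*y - 4*y^2 + 2*x + 8*y + 15 is:
H = [[-12, 5], [5, -8]]
Trace = -12 - 8 = -20
Determinant = -12*-8 - (5)^2 = 71
Discriminant = (-20)^2 - 4*71 = 116.0
Eigenvalues: lambda_1 = -15.3852, lambda_2 = -4.6148
The function is concave.

1


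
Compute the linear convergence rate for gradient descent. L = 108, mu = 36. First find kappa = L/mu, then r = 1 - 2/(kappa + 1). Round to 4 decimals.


Step 1: Compute the condition number.
kappa = L/mu = 108/36 = 3.0
Step 2: Compute the convergence rate.
r = 1 - 2/(kappa + 1) = 1 - 2*mu/(L + mu) = (L - mu)/(L + mu) = 72/144 = 0.5


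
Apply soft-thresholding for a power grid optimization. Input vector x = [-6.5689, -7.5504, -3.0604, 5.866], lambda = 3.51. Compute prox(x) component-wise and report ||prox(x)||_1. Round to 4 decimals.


Soft-thresholding with lambda = 3.51:
prox(-6.5689) = sign(-6.5689)*max(|-6.5689| - 3.51, 0) = -3.0589
prox(-7.5504) = sign(-7.5504)*max(|-7.5504| - 3.51, 0) = -4.0404
prox(-3.0604) = sign(-3.0604)*max(|-3.0604| - 3.51, 0) = 0.0
prox(5.866) = sign(5.866)*max(|5.866| - 3.51, 0) = 2.356
prox(x) = [-3.0589, -4.0404, 0.0, 2.356]
||prox(x)||_1 = 3.0589 + 4.0404 + 0.0 + 2.356 = 9.4553


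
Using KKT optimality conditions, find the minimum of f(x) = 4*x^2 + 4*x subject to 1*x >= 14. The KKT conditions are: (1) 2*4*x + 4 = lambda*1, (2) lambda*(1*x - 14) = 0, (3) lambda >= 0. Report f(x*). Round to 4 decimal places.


Step 1: Try lambda = 0 (constraint inactive).
x_unc = -4/(2*4) = -0.5
Check: 1*-0.5 = -0.5 < 14 -- violated!
Step 2: Constraint must be active: 1*x = 14
x* = 14/1 = 14.0
lambda = (2*4*14.0 + 4)/1 = 116.0
Step 3: Compute optimal value.
f(x*) = 4*14.0^2 + 4*14.0 = 840.0


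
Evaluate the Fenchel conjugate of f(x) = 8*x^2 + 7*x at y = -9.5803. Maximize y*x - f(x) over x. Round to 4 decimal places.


f*(y) = sup_x {y*x - a*x^2 - b*x} = sup_x {(y-b)*x - a*x^2}
FOC: (y - b) - 2a*x = 0 => x* = (y - b)/(2a)
x* = (-9.5803 - 7)/(2*8) = -1.0363
f*(-9.5803) = (y-b)^2/(4a) = (-9.5803 - 7)^2/(4*8)
= 274.9063/32 = 8.5908


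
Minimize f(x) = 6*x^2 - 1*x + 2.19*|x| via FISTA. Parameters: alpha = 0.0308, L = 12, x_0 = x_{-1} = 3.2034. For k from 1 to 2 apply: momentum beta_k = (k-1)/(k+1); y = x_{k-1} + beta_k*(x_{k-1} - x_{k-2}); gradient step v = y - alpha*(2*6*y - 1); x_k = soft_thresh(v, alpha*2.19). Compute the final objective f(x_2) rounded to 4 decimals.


FISTA on f(x) = 6*x^2 - 1*x + 2.19*|x|
L = 12, alpha = 0.0308
Iteration 1: beta = 0.0, y = 3.2034 + 0.0*(3.2034 - 3.2034) = 3.2034
  grad(y) = 37.4408, v = y - alpha*grad = 2.0502
  prox(v) = soft_thresh(2.0502, 0.0675) = 1.9828
Iteration 2: beta = 0.3333, y = 1.9828 + 0.3333*(1.9828 - 3.2034) = 1.5759
  grad(y) = 17.9107, v = y - alpha*grad = 1.0242
  prox(v) = soft_thresh(1.0242, 0.0675) = 0.9568
f(x_2) = 6*0.9568^2 - 1*0.9568 + 2.19*|0.9568| = 6.6313


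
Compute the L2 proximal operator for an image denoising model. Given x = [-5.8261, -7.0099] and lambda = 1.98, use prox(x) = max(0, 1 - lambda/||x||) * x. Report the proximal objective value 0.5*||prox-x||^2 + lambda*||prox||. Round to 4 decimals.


Step 1: Compute ||x||.
||x|| = 9.1149
Step 2: Compute scaling factor.
scale = max(0, 1 - 1.98/9.1149) = 0.7828
Step 3: prox(x) = [-4.5605, -5.4872]
||prox(x)|| = 7.1349
Step 4: Proximal objective.
0.5*||prox-x||^2 = 1.9602
lambda*||prox|| = 14.1271
Total = 16.0874


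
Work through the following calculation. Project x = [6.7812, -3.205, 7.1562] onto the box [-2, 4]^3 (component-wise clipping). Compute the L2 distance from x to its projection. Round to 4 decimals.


Project each component onto [-2, 4].
clip(6.7812) = 4.0, clip(-3.205) = -2.0, clip(7.1562) = 4.0
Projection = [4.0, -2.0, 4.0]
Squared diffs: [7.7351, 1.452, 9.9616]
Distance = sqrt(19.1487) = 4.3759


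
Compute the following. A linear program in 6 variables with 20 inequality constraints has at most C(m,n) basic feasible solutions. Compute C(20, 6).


Each vertex corresponds to some choice of n active constraints out of m, so the number of vertices is at most C(m, n) = m! / (n!(m-n)!).
m = 20, n = 6
Numerator: 20 * 19 * 18 * 17 * 16 * 15
Denominator: 6! = 720
C(20, 6) = 38760


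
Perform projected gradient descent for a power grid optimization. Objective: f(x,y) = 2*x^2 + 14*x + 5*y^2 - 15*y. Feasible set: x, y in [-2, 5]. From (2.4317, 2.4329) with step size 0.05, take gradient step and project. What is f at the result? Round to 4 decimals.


Step 1: Compute gradient at (2.4317, 2.4329).
grad_x = 2*2*2.4317 + 14 = 23.7268
grad_y = 2*5*2.4329 - 15 = 9.329
Step 2: Gradient step.
x_raw = 2.4317 - 0.05*23.7268 = 1.2454
y_raw = 2.4329 - 0.05*9.329 = 1.9665
Step 3: Project onto [-2, 5].
x_proj = clip(1.2454) = 1.2454
y_proj = clip(1.9665) = 1.9665
Step 4: Evaluate f.
f(1.2454, 1.9665) = 10.3748


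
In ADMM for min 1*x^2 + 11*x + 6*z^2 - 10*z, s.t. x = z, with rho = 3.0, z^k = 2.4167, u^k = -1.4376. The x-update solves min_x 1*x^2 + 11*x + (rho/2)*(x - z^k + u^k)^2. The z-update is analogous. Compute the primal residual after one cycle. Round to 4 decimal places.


ADMM iteration with rho = 3.0, z^k = 2.4167, u^k = -1.4376
Step 1: x-update.
Minimize 1*x^2 + 11*x + (3.0/2)*(x - 2.4167 - 1.4376)^2
FOC: (2*1 + 3.0)*x = -11 + 3.0*(2.4167 + 1.4376)
x^{k+1} = 0.1126
Step 2: z-update.
Minimize 6*z^2 - 10*z + (3.0/2)*(0.1126 - z - 1.4376)^2
FOC: (2*6 + 3.0)*z = 10 + 3.0*(0.1126 - 1.4376)
z^{k+1} = 0.4017
Step 3: u-update.
u^{k+1} = -1.4376 + 0.1126 - 0.4017 = -1.7267
Step 4: Primal residual = |0.1126 - 0.4017| = 0.2891


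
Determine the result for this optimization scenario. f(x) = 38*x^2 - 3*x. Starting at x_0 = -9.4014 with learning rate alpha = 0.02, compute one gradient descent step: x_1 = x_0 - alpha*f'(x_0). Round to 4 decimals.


We compute the gradient at x_0 and apply the update.
f'(x) = 76*x - 3
f'(-9.4014) = 76*-9.4014 - 3 = -717.5064
x_1 = -9.4014 - 0.02*-717.5064 = 4.9487


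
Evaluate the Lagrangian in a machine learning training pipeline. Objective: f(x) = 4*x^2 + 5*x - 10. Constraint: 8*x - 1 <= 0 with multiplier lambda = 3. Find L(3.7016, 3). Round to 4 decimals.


Step 1: Evaluate f(x).
f(3.7016) = 4*3.7016^2 + 5*3.7016 - 10 = 63.3154
Step 2: Evaluate g(x).
g(3.7016) = 8*3.7016 - 1 = 28.6128
Step 3: Compute Lagrangian.
L = 63.3154 + 3*28.6128 = 149.1538


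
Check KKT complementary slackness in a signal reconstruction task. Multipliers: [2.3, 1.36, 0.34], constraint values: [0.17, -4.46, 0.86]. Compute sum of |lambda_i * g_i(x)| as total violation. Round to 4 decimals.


KKT complementary slackness check:
lambda_1 * g_1 = 2.3 * 0.17 = 0.391
lambda_2 * g_2 = 1.36 * -4.46 = -6.0656
lambda_3 * g_3 = 0.34 * 0.86 = 0.2924
Total violation = 0.391 + 6.0656 + 0.2924 = 6.749


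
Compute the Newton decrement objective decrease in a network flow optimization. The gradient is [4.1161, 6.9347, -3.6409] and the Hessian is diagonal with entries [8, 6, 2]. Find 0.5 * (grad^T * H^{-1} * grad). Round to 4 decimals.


Step 1: H is diagonal, so H^(-1) * g = [0.5145, 1.1558, -1.8205].
Step 2: g^T H^(-1) g = sum_i g_i^2 / H_ii
  = (4.1161)^2/8 + (6.9347)^2/6 + (-3.6409)^2/2
  = 2.1178 + 8.015 + 6.6281 = 16.7609
Step 3: Objective decrease = 0.5 * g^T H^(-1) g = 8.3804


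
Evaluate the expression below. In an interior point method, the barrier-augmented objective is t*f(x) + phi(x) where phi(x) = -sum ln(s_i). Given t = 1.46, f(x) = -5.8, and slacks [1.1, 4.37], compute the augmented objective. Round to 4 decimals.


Step 1: Compute log-barrier.
ln values: [0.0953, 1.4748]
phi = -(0.0953 + 1.4748) = -1.5701
Step 2: Compute augmented objective.
t*f(x) = 1.46*-5.8 = -8.468
Total = -8.468 - 1.5701 = -10.0381


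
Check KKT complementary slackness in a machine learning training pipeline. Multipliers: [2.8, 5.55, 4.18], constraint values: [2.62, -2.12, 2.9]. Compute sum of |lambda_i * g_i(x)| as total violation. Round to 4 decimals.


KKT complementary slackness check:
lambda_1 * g_1 = 2.8 * 2.62 = 7.336
lambda_2 * g_2 = 5.55 * -2.12 = -11.766
lambda_3 * g_3 = 4.18 * 2.9 = 12.122
Total violation = 7.336 + 11.766 + 12.122 = 31.224


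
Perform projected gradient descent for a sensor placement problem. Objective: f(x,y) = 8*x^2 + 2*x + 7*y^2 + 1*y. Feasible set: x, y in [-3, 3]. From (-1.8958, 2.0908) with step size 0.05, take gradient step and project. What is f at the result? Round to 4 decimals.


Step 1: Compute gradient at (-1.8958, 2.0908).
grad_x = 2*8*-1.8958 + 2 = -28.3328
grad_y = 2*7*2.0908 + 1 = 30.2712
Step 2: Gradient step.
x_raw = -1.8958 - 0.05*-28.3328 = -0.4792
y_raw = 2.0908 - 0.05*30.2712 = 0.5772
Step 3: Project onto [-3, 3].
x_proj = clip(-0.4792) = -0.4792
y_proj = clip(0.5772) = 0.5772
Step 4: Evaluate f.
f(-0.4792, 0.5772) = 3.7881


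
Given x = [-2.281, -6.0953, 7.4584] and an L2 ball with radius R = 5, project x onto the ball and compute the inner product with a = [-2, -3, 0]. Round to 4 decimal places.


Step 1: Compute ||x|| (intermediates to 6 decimals).
||x|| = sqrt((-2.281)^2 + (-6.0953)^2 + 7.4584^2) = 9.898655
Step 2: Project.
Since ||x|| > R, scale = R/||x|| = 5/9.898655 = 0.505119, proj(x) = scale * x
proj(x) = [-1.152176, -3.078852, 3.76738]
Step 3: Dot product.
a^T * proj(x) = -2*(-1.152176) - 3*(-3.078852) + 0*3.76738 = 11.5409


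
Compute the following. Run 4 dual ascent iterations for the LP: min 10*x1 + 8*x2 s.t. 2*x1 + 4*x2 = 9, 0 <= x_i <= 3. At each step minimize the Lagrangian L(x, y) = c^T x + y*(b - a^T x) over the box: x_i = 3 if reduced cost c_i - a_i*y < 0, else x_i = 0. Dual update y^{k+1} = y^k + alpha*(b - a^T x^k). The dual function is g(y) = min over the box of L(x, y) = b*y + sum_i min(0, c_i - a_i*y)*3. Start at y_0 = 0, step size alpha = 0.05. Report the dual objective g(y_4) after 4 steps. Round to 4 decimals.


Dual ascent for LP: min 10*x1 + 8*x2, 2*x1 + 4*x2 = 9, 0 <= x_i <= 3
Step 1: y^k = 0.0, reduced costs: (10.0, 8.0)
  x^k = (0.0, 0.0), subgradient = b - a^T x = 9.0
  y^{k+1} = 0.0 + 0.05*9.0 = 0.45
Step 2: y^k = 0.45, reduced costs: (9.1, 6.2)
  x^k = (0.0, 0.0), subgradient = b - a^T x = 9.0
  y^{k+1} = 0.45 + 0.05*9.0 = 0.9
Step 3: y^k = 0.9, reduced costs: (8.2, 4.4)
  x^k = (0.0, 0.0), subgradient = b - a^T x = 9.0
  y^{k+1} = 0.9 + 0.05*9.0 = 1.35
Step 4: y^k = 1.35, reduced costs: (7.3, 2.6)
  x^k = (0.0, 0.0), subgradient = b - a^T x = 9.0
  y^{k+1} = 1.35 + 0.05*9.0 = 1.8
Dual objective at y_4 = 1.8: reduced costs (6.4, 0.8), box minimizer x = (0.0, 0.0)
g(y_4) = b*y + (c1 - a1*y)*x1 + (c2 - a2*y)*x2 = 9*1.8 + 6.4*0.0 + 0.8*0.0 = 16.2 + 0.0 + 0.0 = 16.2


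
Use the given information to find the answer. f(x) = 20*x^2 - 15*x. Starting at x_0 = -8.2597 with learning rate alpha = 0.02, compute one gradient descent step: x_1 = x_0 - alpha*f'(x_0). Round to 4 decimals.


We compute the gradient at x_0 and apply the update.
f'(x) = 40*x - 15
f'(-8.2597) = 40*-8.2597 - 15 = -345.388
x_1 = -8.2597 - 0.02*-345.388 = -1.3519


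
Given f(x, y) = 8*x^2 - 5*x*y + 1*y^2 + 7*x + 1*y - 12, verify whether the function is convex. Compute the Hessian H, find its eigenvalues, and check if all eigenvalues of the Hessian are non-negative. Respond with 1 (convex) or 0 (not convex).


The Hessian of f(x,y) = 8*x^2 - 5*x*y + 1*y^2 + 7*x + 1*y - 12 is:
H = [[16, -5], [-5, 2]]
Trace = 16 + 2 = 18
Determinant = 16*2 - (-5)^2 = 7
Discriminant = (18)^2 - 4*7 = 296.0
Eigenvalues: lambda_1 = 0.3977, lambda_2 = 17.6023
The function is convex.

1


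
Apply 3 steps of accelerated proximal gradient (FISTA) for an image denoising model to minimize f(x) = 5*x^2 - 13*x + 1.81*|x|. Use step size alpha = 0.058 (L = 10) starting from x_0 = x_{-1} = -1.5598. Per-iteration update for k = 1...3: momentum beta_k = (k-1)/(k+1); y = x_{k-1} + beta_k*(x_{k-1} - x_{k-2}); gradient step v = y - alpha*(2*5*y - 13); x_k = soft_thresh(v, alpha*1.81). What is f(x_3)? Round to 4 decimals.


FISTA on f(x) = 5*x^2 - 13*x + 1.81*|x|
L = 10, alpha = 0.058
Iteration 1: beta = 0.0, y = -1.5598 + 0.0*(-1.5598 + 1.5598) = -1.5598
  grad(y) = -28.598, v = y - alpha*grad = 0.0989
  prox(v) = soft_thresh(0.0989, 0.105) = 0.0
Iteration 2: beta = 0.3333, y = 0.0 + 0.3333*(0.0 + 1.5598) = 0.5199
  grad(y) = -7.8007, v = y - alpha*grad = 0.9724
  prox(v) = soft_thresh(0.9724, 0.105) = 0.8674
Iteration 3: beta = 0.5, y = 0.8674 + 0.5*(0.8674 - 0.0) = 1.3011
  grad(y) = 0.0109, v = y - alpha*grad = 1.3005
  prox(v) = soft_thresh(1.3005, 0.105) = 1.1955
f(x_3) = 5*1.1955^2 - 13*1.1955 + 1.81*|1.1955| = -6.2316


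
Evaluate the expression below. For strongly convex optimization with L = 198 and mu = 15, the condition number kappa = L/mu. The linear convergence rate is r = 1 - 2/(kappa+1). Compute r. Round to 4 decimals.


Step 1: Compute the condition number.
kappa = L/mu = 198/15 = 13.2
Step 2: Compute the convergence rate.
r = 1 - 2/(kappa + 1) = 1 - 2*mu/(L + mu) = (L - mu)/(L + mu) = 183/213 = 0.8592


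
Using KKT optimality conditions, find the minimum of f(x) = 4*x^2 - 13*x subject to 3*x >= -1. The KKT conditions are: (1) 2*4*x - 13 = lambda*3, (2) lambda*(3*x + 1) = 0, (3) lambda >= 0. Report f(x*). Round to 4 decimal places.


Step 1: Try lambda = 0 (constraint inactive).
Stationarity: 2*4*x - 13 = 0
x* = 13/(2*4) = 1.625
Check constraint: 3*1.625 = 4.875 >= -1 -- satisfied.
Step 2: Compute optimal value.
f(x*) = 4*1.625^2 - 13*1.625 = -10.5625


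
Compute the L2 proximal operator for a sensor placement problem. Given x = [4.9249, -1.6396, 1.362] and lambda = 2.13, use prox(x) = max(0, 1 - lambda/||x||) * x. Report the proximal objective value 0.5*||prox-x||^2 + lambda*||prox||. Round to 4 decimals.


Step 1: Compute ||x||.
||x|| = 5.3664
Step 2: Compute scaling factor.
scale = max(0, 1 - 2.13/5.3664) = 0.6031
Step 3: prox(x) = [2.9701, -0.9888, 0.8214]
||prox(x)|| = 3.2364
Step 4: Proximal objective.
0.5*||prox-x||^2 = 2.2685
lambda*||prox|| = 6.8935
Total = 9.1619


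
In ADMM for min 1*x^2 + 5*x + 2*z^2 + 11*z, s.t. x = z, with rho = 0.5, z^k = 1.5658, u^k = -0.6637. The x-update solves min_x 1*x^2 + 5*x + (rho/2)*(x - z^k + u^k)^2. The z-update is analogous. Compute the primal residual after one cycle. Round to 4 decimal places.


ADMM iteration with rho = 0.5, z^k = 1.5658, u^k = -0.6637
Step 1: x-update.
Minimize 1*x^2 + 5*x + (0.5/2)*(x - 1.5658 - 0.6637)^2
FOC: (2*1 + 0.5)*x = -5 + 0.5*(1.5658 + 0.6637)
x^{k+1} = -1.5541
Step 2: z-update.
Minimize 2*z^2 + 11*z + (0.5/2)*(-1.5541 - z - 0.6637)^2
FOC: (2*2 + 0.5)*z = -11 + 0.5*(-1.5541 - 0.6637)
z^{k+1} = -2.6909
Step 3: u-update.
u^{k+1} = -0.6637 - 1.5541 + 2.6909 = 0.4731
Step 4: Primal residual = |-1.5541 + 2.6909| = 1.1368


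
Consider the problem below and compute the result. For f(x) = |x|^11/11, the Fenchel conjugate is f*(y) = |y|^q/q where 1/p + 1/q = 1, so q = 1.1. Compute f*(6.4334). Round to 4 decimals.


The conjugate exponent q satisfies 1/p + 1/q = 1.
p = 11, so q = 11/(11 - 1) = 1.1
|y|^q = 6.4334^1.1 = 7.7497
f*(6.4334) = 7.7497 / 1.1 = 7.0452


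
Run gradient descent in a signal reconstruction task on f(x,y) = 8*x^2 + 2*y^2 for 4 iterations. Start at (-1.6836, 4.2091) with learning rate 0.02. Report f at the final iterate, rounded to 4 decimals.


Gradient descent on f(x,y) = 8*x^2 + 2*y^2.
Starting point: (-1.6836, 4.2091), alpha = 0.02
Step 1: grad_x = 2*8*-1.6836 = -26.9376, grad_y = 2*2*4.2091 = 16.8364
  x_1 = -1.6836 - 0.02*-26.9376 = -1.1448
  y_1 = 4.2091 - 0.02*16.8364 = 3.8724
Step 2: grad_x = 2*8*-1.1448 = -18.3176, grad_y = 2*2*3.8724 = 15.4895
  x_2 = -1.1448 - 0.02*-18.3176 = -0.7785
  y_2 = 3.8724 - 0.02*15.4895 = 3.5626
Step 3: grad_x = 2*8*-0.7785 = -12.4559, grad_y = 2*2*3.5626 = 14.2503
  x_3 = -0.7785 - 0.02*-12.4559 = -0.5294
  y_3 = 3.5626 - 0.02*14.2503 = 3.2776
Step 4: grad_x = 2*8*-0.5294 = -8.47, grad_y = 2*2*3.2776 = 13.1103
  x_4 = -0.5294 - 0.02*-8.47 = -0.36
  y_4 = 3.2776 - 0.02*13.1103 = 3.0154
f(-0.36, 3.0154) = 8*(-0.36)^2 + 2*3.0154^2 = 19.2216


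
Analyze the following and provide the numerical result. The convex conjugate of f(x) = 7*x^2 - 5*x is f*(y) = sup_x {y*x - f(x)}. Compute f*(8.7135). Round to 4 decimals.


f*(y) = sup_x {y*x - a*x^2 - b*x} = sup_x {(y-b)*x - a*x^2}
FOC: (y - b) - 2a*x = 0 => x* = (y - b)/(2a)
x* = (8.7135 + 5)/(2*7) = 0.9795
f*(8.7135) = (y-b)^2/(4a) = (8.7135 + 5)^2/(4*7)
= 188.0601/28 = 6.7164


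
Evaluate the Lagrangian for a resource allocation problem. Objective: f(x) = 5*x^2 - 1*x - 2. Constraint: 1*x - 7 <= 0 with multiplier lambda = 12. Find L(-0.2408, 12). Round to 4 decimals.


Step 1: Evaluate f(x).
f(-0.2408) = 5*(-0.2408)^2 - 1*(-0.2408) - 2 = -1.4693
Step 2: Evaluate g(x).
g(-0.2408) = 1*-0.2408 - 7 = -7.2408
Step 3: Compute Lagrangian.
L = -1.4693 + 12*-7.2408 = -88.3589


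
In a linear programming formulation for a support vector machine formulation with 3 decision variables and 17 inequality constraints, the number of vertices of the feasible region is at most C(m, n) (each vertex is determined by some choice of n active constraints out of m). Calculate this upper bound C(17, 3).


Each vertex corresponds to some choice of n active constraints out of m, so the number of vertices is at most C(m, n) = m! / (n!(m-n)!).
m = 17, n = 3
Numerator: 17 * 16 * 15
Denominator: 3! = 6
C(17, 3) = 680


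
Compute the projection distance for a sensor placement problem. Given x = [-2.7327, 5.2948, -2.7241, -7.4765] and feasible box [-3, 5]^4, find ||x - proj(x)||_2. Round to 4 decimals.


Project each component onto [-3, 5].
clip(-2.7327) = -2.7327, clip(5.2948) = 5.0, clip(-2.7241) = -2.7241, clip(-7.4765) = -3.0
Projection = [-2.7327, 5.0, -2.7241, -3.0]
Squared diffs: [0.0, 0.0869, 0.0, 20.0391]
Distance = sqrt(20.126) = 4.4862


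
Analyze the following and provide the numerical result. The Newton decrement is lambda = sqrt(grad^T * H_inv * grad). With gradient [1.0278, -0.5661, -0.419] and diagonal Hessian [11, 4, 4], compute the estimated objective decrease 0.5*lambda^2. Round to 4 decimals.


Step 1: H is diagonal, so H^(-1) * g = [0.0934, -0.1415, -0.1048].
Step 2: g^T H^(-1) g = sum_i g_i^2 / H_ii
  = (1.0278)^2/11 + (-0.5661)^2/4 + (-0.419)^2/4
  = 0.096 + 0.0801 + 0.0439 = 0.22
Step 3: Objective decrease = 0.5 * g^T H^(-1) g = 0.11


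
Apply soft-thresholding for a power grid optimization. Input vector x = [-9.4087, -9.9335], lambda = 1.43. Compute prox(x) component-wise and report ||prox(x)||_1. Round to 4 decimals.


Soft-thresholding with lambda = 1.43:
prox(-9.4087) = sign(-9.4087)*max(|-9.4087| - 1.43, 0) = -7.9787
prox(-9.9335) = sign(-9.9335)*max(|-9.9335| - 1.43, 0) = -8.5035
prox(x) = [-7.9787, -8.5035]
||prox(x)||_1 = 7.9787 + 8.5035 = 16.4822


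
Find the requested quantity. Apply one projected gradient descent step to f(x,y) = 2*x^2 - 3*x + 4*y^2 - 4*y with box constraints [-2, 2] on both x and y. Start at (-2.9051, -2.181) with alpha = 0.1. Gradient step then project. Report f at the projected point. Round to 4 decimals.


Step 1: Compute gradient at (-2.9051, -2.181).
grad_x = 2*2*-2.9051 - 3 = -14.6204
grad_y = 2*4*-2.181 - 4 = -21.448
Step 2: Gradient step.
x_raw = -2.9051 - 0.1*-14.6204 = -1.4431
y_raw = -2.181 - 0.1*-21.448 = -0.0362
Step 3: Project onto [-2, 2].
x_proj = clip(-1.4431) = -1.4431
y_proj = clip(-0.0362) = -0.0362
Step 4: Evaluate f.
f(-1.4431, -0.0362) = 8.6441


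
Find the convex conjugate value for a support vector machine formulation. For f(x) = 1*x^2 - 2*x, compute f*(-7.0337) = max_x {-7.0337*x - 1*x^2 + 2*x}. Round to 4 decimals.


f*(y) = sup_x {y*x - a*x^2 - b*x} = sup_x {(y-b)*x - a*x^2}
FOC: (y - b) - 2a*x = 0 => x* = (y - b)/(2a)
x* = (-7.0337 + 2)/(2*1) = -2.5169
f*(-7.0337) = (y-b)^2/(4a) = (-7.0337 + 2)^2/(4*1)
= 25.3381/4 = 6.3345


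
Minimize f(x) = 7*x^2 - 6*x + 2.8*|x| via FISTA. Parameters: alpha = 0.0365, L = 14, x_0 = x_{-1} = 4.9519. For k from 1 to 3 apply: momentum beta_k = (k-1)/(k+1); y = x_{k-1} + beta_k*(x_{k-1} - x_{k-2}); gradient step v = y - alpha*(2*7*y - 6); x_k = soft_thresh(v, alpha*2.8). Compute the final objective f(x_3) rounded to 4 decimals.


FISTA on f(x) = 7*x^2 - 6*x + 2.8*|x|
L = 14, alpha = 0.0365
Iteration 1: beta = 0.0, y = 4.9519 + 0.0*(4.9519 - 4.9519) = 4.9519
  grad(y) = 63.3266, v = y - alpha*grad = 2.6405
  prox(v) = soft_thresh(2.6405, 0.1022) = 2.5383
Iteration 2: beta = 0.3333, y = 2.5383 + 0.3333*(2.5383 - 4.9519) = 1.7337
  grad(y) = 18.2723, v = y - alpha*grad = 1.0668
  prox(v) = soft_thresh(1.0668, 0.1022) = 0.9646
Iteration 3: beta = 0.5, y = 0.9646 + 0.5*(0.9646 - 2.5383) = 0.1778
  grad(y) = -3.5114, v = y - alpha*grad = 0.3059
  prox(v) = soft_thresh(0.3059, 0.1022) = 0.2037
f(x_3) = 7*0.2037^2 - 6*0.2037 + 2.8*|0.2037| = -0.3614


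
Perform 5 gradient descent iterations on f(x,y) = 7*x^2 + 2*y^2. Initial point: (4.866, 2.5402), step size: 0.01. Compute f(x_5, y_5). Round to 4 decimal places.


Gradient descent on f(x,y) = 7*x^2 + 2*y^2.
Starting point: (4.866, 2.5402), alpha = 0.01
Step 1: grad_x = 2*7*4.866 = 68.124, grad_y = 2*2*2.5402 = 10.1608
  x_1 = 4.866 - 0.01*68.124 = 4.1848
  y_1 = 2.5402 - 0.01*10.1608 = 2.4386
Step 2: grad_x = 2*7*4.1848 = 58.5866, grad_y = 2*2*2.4386 = 9.7544
  x_2 = 4.1848 - 0.01*58.5866 = 3.5989
  y_2 = 2.4386 - 0.01*9.7544 = 2.341
Step 3: grad_x = 2*7*3.5989 = 50.3845, grad_y = 2*2*2.341 = 9.3642
  x_3 = 3.5989 - 0.01*50.3845 = 3.095
  y_3 = 2.341 - 0.01*9.3642 = 2.2474
Step 4: grad_x = 2*7*3.095 = 43.3307, grad_y = 2*2*2.2474 = 8.9896
  x_4 = 3.095 - 0.01*43.3307 = 2.6617
  y_4 = 2.2474 - 0.01*8.9896 = 2.1575
Step 5: grad_x = 2*7*2.6617 = 37.2644, grad_y = 2*2*2.1575 = 8.63
  x_5 = 2.6617 - 0.01*37.2644 = 2.2891
  y_5 = 2.1575 - 0.01*8.63 = 2.0712
f(2.2891, 2.0712) = 7*2.2891^2 + 2*2.0712^2 = 45.2596


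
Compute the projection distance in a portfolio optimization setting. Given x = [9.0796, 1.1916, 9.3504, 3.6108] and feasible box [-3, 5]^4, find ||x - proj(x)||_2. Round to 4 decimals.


Project each component onto [-3, 5].
clip(9.0796) = 5.0, clip(1.1916) = 1.1916, clip(9.3504) = 5.0, clip(3.6108) = 3.6108
Projection = [5.0, 1.1916, 5.0, 3.6108]
Squared diffs: [16.6431, 0.0, 18.926, 0.0]
Distance = sqrt(35.5691) = 5.964


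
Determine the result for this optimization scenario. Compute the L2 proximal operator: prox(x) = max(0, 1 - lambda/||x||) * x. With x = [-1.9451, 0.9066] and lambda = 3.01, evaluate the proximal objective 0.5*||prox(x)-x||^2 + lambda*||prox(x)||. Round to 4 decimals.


Step 1: Compute ||x||.
||x|| = 2.146
Step 2: Compute scaling factor.
scale = max(0, 1 - 3.01/2.146) = 0.0
Step 3: prox(x) = [-0.0, 0.0]
||prox(x)|| = 0.0
Step 4: Proximal objective.
0.5*||prox-x||^2 = 2.3027
lambda*||prox|| = 0.0
Total = 2.3027


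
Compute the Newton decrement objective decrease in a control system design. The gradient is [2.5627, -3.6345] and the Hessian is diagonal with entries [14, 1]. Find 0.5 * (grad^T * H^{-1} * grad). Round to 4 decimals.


Step 1: H is diagonal, so H^(-1) * g = [0.1831, -3.6345].
Step 2: g^T H^(-1) g = sum_i g_i^2 / H_ii
  = (2.5627)^2/14 + (-3.6345)^2/1
  = 0.4691 + 13.2096 = 13.6787
Step 3: Objective decrease = 0.5 * g^T H^(-1) g = 6.8393


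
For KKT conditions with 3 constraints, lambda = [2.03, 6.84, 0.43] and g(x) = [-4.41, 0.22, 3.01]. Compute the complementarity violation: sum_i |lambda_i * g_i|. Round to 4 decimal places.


KKT complementary slackness check:
lambda_1 * g_1 = 2.03 * -4.41 = -8.9523
lambda_2 * g_2 = 6.84 * 0.22 = 1.5048
lambda_3 * g_3 = 0.43 * 3.01 = 1.2943
Total violation = 8.9523 + 1.5048 + 1.2943 = 11.7514


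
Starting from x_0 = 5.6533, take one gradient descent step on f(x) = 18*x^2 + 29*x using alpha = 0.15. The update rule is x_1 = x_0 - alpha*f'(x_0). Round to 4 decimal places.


We compute the gradient at x_0 and apply the update.
f'(x) = 36*x + 29
f'(5.6533) = 36*5.6533 + 29 = 232.5188
x_1 = 5.6533 - 0.15*232.5188 = -29.2245


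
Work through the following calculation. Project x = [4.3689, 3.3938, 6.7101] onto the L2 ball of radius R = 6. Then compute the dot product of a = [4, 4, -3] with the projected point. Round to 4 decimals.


Step 1: Compute ||x|| (intermediates to 6 decimals).
||x|| = sqrt(4.3689^2 + 3.3938^2 + 6.7101^2) = 8.696586
Step 2: Project.
Since ||x|| > R, scale = R/||x|| = 6/8.696586 = 0.689926, proj(x) = scale * x
proj(x) = [3.014218, 2.341471, 4.629472]
Step 3: Dot product.
a^T * proj(x) = 4*3.014218 + 4*2.341471 - 3*4.629472 = 7.5343


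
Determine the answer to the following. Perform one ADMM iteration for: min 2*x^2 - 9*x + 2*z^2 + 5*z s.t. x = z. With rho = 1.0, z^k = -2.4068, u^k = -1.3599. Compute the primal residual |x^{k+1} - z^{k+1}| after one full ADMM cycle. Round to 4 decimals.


ADMM iteration with rho = 1.0, z^k = -2.4068, u^k = -1.3599
Step 1: x-update.
Minimize 2*x^2 - 9*x + (1.0/2)*(x + 2.4068 - 1.3599)^2
FOC: (2*2 + 1.0)*x = 9 + 1.0*(-2.4068 + 1.3599)
x^{k+1} = 1.5906
Step 2: z-update.
Minimize 2*z^2 + 5*z + (1.0/2)*(1.5906 - z - 1.3599)^2
FOC: (2*2 + 1.0)*z = -5 + 1.0*(1.5906 - 1.3599)
z^{k+1} = -0.9539
Step 3: u-update.
u^{k+1} = -1.3599 + 1.5906 + 0.9539 = 1.1846
Step 4: Primal residual = |1.5906 + 0.9539| = 2.5445


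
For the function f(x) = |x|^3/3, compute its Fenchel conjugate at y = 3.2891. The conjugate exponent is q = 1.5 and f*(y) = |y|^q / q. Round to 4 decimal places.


The conjugate exponent q satisfies 1/p + 1/q = 1.
p = 3, so q = 3/(3 - 1) = 1.5
|y|^q = 3.2891^1.5 = 5.9651
f*(3.2891) = 5.9651 / 1.5 = 3.9767


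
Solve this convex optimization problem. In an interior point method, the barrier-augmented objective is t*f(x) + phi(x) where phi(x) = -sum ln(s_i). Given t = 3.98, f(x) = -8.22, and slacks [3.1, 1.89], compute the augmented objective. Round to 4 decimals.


Step 1: Compute log-barrier.
ln values: [1.1314, 0.6366]
phi = -(1.1314 + 0.6366) = -1.768
Step 2: Compute augmented objective.
t*f(x) = 3.98*-8.22 = -32.7156
Total = -32.7156 - 1.768 = -34.4836


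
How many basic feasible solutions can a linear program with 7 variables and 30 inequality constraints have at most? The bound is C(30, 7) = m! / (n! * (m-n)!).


Each vertex corresponds to some choice of n active constraints out of m, so the number of vertices is at most C(m, n) = m! / (n!(m-n)!).
m = 30, n = 7
Numerator: 30 * 29 * 28 * 27 * 26 * 25 * 24
Denominator: 7! = 5040
C(30, 7) = 2035800


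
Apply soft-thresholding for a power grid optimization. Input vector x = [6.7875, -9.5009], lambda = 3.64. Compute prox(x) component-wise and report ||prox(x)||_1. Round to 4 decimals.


Soft-thresholding with lambda = 3.64:
prox(6.7875) = sign(6.7875)*max(|6.7875| - 3.64, 0) = 3.1475
prox(-9.5009) = sign(-9.5009)*max(|-9.5009| - 3.64, 0) = -5.8609
prox(x) = [3.1475, -5.8609]
||prox(x)||_1 = 3.1475 + 5.8609 = 9.0084


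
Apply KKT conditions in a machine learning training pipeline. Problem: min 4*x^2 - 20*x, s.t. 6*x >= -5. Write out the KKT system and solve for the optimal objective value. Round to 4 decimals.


Step 1: Try lambda = 0 (constraint inactive).
Stationarity: 2*4*x - 20 = 0
x* = 20/(2*4) = 2.5
Check constraint: 6*2.5 = 15.0 >= -5 -- satisfied.
Step 2: Compute optimal value.
f(x*) = 4*2.5^2 - 20*2.5 = -25.0


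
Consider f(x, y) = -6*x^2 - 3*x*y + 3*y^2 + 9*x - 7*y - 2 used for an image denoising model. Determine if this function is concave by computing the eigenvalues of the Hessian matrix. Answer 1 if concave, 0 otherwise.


The Hessian of f(x,y) = -6*x^2 - 3*x*y + 3*y^2 + 9*x - 7*y - 2 is:
H = [[-12, -3], [-3, 6]]
Trace = -12 + 6 = -6
Determinant = -12*6 - (-3)^2 = -81
Discriminant = (-6)^2 - 4*-81 = 360.0
Eigenvalues: lambda_1 = -12.4868, lambda_2 = 6.4868
The function is not concave.

0


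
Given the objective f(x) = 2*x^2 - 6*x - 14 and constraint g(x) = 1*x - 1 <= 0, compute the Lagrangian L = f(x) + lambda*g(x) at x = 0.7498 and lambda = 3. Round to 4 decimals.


Step 1: Evaluate f(x).
f(0.7498) = 2*0.7498^2 - 6*0.7498 - 14 = -17.3744
Step 2: Evaluate g(x).
g(0.7498) = 1*0.7498 - 1 = -0.2502
Step 3: Compute Lagrangian.
L = -17.3744 + 3*-0.2502 = -18.125


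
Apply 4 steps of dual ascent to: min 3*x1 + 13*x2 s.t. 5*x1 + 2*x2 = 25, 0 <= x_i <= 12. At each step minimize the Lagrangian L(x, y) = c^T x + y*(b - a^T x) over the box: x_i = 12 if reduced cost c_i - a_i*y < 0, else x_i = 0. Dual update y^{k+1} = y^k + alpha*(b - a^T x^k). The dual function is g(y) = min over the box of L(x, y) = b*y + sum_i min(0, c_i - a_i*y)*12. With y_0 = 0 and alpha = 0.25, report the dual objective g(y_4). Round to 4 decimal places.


Dual ascent for LP: min 3*x1 + 13*x2, 5*x1 + 2*x2 = 25, 0 <= x_i <= 12
Step 1: y^k = 0.0, reduced costs: (3.0, 13.0)
  x^k = (0.0, 0.0), subgradient = b - a^T x = 25.0
  y^{k+1} = 0.0 + 0.25*25.0 = 6.25
Step 2: y^k = 6.25, reduced costs: (-28.25, 0.5)
  x^k = (12.0, 0.0), subgradient = b - a^T x = -35.0
  y^{k+1} = 6.25 + 0.25*-35.0 = -2.5
Step 3: y^k = -2.5, reduced costs: (15.5, 18.0)
  x^k = (0.0, 0.0), subgradient = b - a^T x = 25.0
  y^{k+1} = -2.5 + 0.25*25.0 = 3.75
Step 4: y^k = 3.75, reduced costs: (-15.75, 5.5)
  x^k = (12.0, 0.0), subgradient = b - a^T x = -35.0
  y^{k+1} = 3.75 + 0.25*-35.0 = -5.0
Dual objective at y_4 = -5.0: reduced costs (28.0, 23.0), box minimizer x = (0.0, 0.0)
g(y_4) = b*y + (c1 - a1*y)*x1 + (c2 - a2*y)*x2 = 25*(-5.0) + 28.0*0.0 + 23.0*0.0 = -125.0 + 0.0 + 0.0 = -125.0


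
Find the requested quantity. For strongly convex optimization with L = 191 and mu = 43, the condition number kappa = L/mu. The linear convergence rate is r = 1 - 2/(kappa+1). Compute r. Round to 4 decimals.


Step 1: Compute the condition number.
kappa = L/mu = 191/43 = 4.4419
Step 2: Compute the convergence rate.
r = 1 - 2/(kappa + 1) = 1 - 2*mu/(L + mu) = (L - mu)/(L + mu) = 148/234 = 0.6325


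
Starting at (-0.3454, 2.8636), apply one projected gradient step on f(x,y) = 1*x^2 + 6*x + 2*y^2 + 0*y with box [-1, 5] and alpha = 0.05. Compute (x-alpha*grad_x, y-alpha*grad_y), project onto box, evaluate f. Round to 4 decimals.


Step 1: Compute gradient at (-0.3454, 2.8636).
grad_x = 2*1*-0.3454 + 6 = 5.3092
grad_y = 2*2*2.8636 + 0 = 11.4544
Step 2: Gradient step.
x_raw = -0.3454 - 0.05*5.3092 = -0.6109
y_raw = 2.8636 - 0.05*11.4544 = 2.2909
Step 3: Project onto [-1, 5].
x_proj = clip(-0.6109) = -0.6109
y_proj = clip(2.2909) = 2.2909
Step 4: Evaluate f.
f(-0.6109, 2.2909) = 7.2043


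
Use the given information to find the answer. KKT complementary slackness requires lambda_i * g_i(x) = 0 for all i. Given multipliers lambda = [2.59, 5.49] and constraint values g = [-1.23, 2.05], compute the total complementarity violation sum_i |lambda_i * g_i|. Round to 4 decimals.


KKT complementary slackness check:
lambda_1 * g_1 = 2.59 * -1.23 = -3.1857
lambda_2 * g_2 = 5.49 * 2.05 = 11.2545
Total violation = 3.1857 + 11.2545 = 14.4402


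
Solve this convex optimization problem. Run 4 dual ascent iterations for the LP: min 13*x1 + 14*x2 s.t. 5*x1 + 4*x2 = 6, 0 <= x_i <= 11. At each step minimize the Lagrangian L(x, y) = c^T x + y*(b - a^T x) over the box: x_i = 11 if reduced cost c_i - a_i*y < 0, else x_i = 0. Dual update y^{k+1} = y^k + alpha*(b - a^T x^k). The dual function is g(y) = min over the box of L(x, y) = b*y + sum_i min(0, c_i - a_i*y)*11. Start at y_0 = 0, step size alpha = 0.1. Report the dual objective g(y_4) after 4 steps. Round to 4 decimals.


Dual ascent for LP: min 13*x1 + 14*x2, 5*x1 + 4*x2 = 6, 0 <= x_i <= 11
Step 1: y^k = 0.0, reduced costs: (13.0, 14.0)
  x^k = (0.0, 0.0), subgradient = b - a^T x = 6.0
  y^{k+1} = 0.0 + 0.1*6.0 = 0.6
Step 2: y^k = 0.6, reduced costs: (10.0, 11.6)
  x^k = (0.0, 0.0), subgradient = b - a^T x = 6.0
  y^{k+1} = 0.6 + 0.1*6.0 = 1.2
Step 3: y^k = 1.2, reduced costs: (7.0, 9.2)
  x^k = (0.0, 0.0), subgradient = b - a^T x = 6.0
  y^{k+1} = 1.2 + 0.1*6.0 = 1.8
Step 4: y^k = 1.8, reduced costs: (4.0, 6.8)
  x^k = (0.0, 0.0), subgradient = b - a^T x = 6.0
  y^{k+1} = 1.8 + 0.1*6.0 = 2.4
Dual objective at y_4 = 2.4: reduced costs (1.0, 4.4), box minimizer x = (0.0, 0.0)
g(y_4) = b*y + (c1 - a1*y)*x1 + (c2 - a2*y)*x2 = 6*2.4 + 1.0*0.0 + 4.4*0.0 = 14.4 + 0.0 + 0.0 = 14.4


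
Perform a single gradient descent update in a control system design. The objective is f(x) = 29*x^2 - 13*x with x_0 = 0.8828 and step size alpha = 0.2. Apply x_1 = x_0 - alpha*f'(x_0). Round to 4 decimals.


We compute the gradient at x_0 and apply the update.
f'(x) = 58*x - 13
f'(0.8828) = 58*0.8828 - 13 = 38.2024
x_1 = 0.8828 - 0.2*38.2024 = -6.7577


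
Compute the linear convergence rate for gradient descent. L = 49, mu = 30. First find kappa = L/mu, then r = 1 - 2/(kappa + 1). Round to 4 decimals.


Step 1: Compute the condition number.
kappa = L/mu = 49/30 = 1.6333
Step 2: Compute the convergence rate.
r = 1 - 2/(kappa + 1) = 1 - 2*mu/(L + mu) = (L - mu)/(L + mu) = 19/79 = 0.2405


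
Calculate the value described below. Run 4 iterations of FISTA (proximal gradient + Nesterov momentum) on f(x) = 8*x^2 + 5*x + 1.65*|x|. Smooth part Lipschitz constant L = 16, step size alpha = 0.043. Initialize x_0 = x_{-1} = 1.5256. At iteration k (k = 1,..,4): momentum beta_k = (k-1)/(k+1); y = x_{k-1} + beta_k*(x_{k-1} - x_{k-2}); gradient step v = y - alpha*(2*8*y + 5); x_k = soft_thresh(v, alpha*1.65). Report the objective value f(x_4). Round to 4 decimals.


FISTA on f(x) = 8*x^2 + 5*x + 1.65*|x|
L = 16, alpha = 0.043
Iteration 1: beta = 0.0, y = 1.5256 + 0.0*(1.5256 - 1.5256) = 1.5256
  grad(y) = 29.4096, v = y - alpha*grad = 0.261
  prox(v) = soft_thresh(0.261, 0.071) = 0.19
Iteration 2: beta = 0.3333, y = 0.19 + 0.3333*(0.19 - 1.5256) = -0.2552
  grad(y) = 0.9176, v = y - alpha*grad = -0.2946
  prox(v) = soft_thresh(-0.2946, 0.071) = -0.2237
Iteration 3: beta = 0.5, y = -0.2237 + 0.5*(-0.2237 - 0.19) = -0.4305
  grad(y) = -1.8881, v = y - alpha*grad = -0.3493
  prox(v) = soft_thresh(-0.3493, 0.071) = -0.2784
Iteration 4: beta = 0.6, y = -0.2784 + 0.6*(-0.2784 + 0.2237) = -0.3112
  grad(y) = 0.0209, v = y - alpha*grad = -0.3121
  prox(v) = soft_thresh(-0.3121, 0.071) = -0.2411
f(x_4) = 8*(-0.2411)^2 + 5*(-0.2411) + 1.65*|-0.2411| = -0.3426
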